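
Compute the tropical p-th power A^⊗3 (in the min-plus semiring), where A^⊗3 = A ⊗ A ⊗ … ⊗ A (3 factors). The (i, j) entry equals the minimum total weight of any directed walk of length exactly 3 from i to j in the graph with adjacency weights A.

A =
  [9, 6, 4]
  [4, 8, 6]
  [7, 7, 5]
A^⊗3 =
  [15, 16, 14]
  [14, 15, 13]
  [16, 17, 15]

Each entry (A^⊗3)_ij equals the minimum over all length-3 walks i = v_0 → v_1 → … → v_3 = j of Σ_t A[v_t][v_{t+1}]. For example, for (i, j) = (0, 2) we minimise over 9 possible intermediate vertex sequences; the minimum is 14, attained along the walk 0 → 1 → 0 → 2.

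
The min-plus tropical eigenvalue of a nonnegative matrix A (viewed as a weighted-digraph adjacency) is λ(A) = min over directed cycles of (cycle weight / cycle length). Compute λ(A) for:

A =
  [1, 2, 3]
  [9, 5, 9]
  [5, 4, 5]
λ(A) = 1

Enumerate directed cycles and compute their means (weight / length). Sample:
  cycle 0 → 0: weight = 1, length = 1, mean = 1/1 ≈ 1.000
  cycle 1 → 1: weight = 5, length = 1, mean = 5/1 ≈ 5.000
  cycle 2 → 2: weight = 5, length = 1, mean = 5/1 ≈ 5.000
  cycle 0 → 1 → 0: weight = 11, length = 2, mean = 11/2 ≈ 5.500
  cycle 0 → 2 → 0: weight = 8, length = 2, mean = 8/2 ≈ 4.000
  cycle 1 → 0 → 1: weight = 11, length = 2, mean = 11/2 ≈ 5.500
Minimum mean = 1.000, attained e.g. along the cycle 0 → 0 with weight 1 and length 1. So λ(A) = 1/1 = 1.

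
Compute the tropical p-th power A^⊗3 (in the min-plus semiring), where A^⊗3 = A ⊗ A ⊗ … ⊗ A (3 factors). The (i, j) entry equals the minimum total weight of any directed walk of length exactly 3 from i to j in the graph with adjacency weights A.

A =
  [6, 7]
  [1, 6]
A^⊗3 =
  [14, 15]
  [9, 14]

Each entry (A^⊗3)_ij equals the minimum over all length-3 walks i = v_0 → v_1 → … → v_3 = j of Σ_t A[v_t][v_{t+1}]. For example, for (i, j) = (0, 1) we minimise over 4 possible intermediate vertex sequences; the minimum is 15, attained along the walk 0 → 1 → 0 → 1.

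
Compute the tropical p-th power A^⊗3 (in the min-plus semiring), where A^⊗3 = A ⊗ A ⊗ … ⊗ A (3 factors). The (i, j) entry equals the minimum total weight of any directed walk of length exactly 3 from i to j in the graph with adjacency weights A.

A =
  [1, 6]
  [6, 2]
A^⊗3 =
  [3, 8]
  [8, 6]

Each entry (A^⊗3)_ij equals the minimum over all length-3 walks i = v_0 → v_1 → … → v_3 = j of Σ_t A[v_t][v_{t+1}]. For example, for (i, j) = (0, 1) we minimise over 4 possible intermediate vertex sequences; the minimum is 8, attained along the walk 0 → 0 → 0 → 1.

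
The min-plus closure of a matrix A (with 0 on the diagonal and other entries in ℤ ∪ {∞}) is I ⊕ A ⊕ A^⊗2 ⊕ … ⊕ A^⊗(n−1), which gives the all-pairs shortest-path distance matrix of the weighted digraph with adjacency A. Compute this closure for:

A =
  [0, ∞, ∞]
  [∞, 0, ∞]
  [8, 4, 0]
Closure =
  [0, ∞, ∞]
  [∞, 0, ∞]
  [8, 4, 0]

This is the Floyd-Warshall all-pairs shortest-path computation. For each intermediate vertex k = 0, 1, …, 2, update dist[i][j] ← min(dist[i][j], dist[i][k] + dist[k][j]). The final matrix gives, for each (i, j), the minimum total weight of any directed path from i to j (possibly empty when i = j).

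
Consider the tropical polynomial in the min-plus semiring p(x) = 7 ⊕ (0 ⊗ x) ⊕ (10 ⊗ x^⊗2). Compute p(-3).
p(-3) = -3

A tropical monomial a ⊗ x^⊗i evaluates to a + i · x. Evaluating each term at x = -3:
  Term 0 contributes 7 + 0 · -3 = 7
  Term 1 contributes 0 + 1 · -3 = -3
  Term 2 contributes 10 + 2 · -3 = 4
p(-3) = ⊕ of these = min[7, -3, 4] = -3.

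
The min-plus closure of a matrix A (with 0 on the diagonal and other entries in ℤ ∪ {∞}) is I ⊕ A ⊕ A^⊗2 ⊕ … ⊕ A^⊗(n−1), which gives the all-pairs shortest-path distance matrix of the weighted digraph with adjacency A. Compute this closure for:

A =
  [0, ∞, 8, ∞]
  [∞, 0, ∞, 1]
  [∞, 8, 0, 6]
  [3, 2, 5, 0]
Closure =
  [0, 16, 8, 14]
  [4, 0, 6, 1]
  [9, 8, 0, 6]
  [3, 2, 5, 0]

This is the Floyd-Warshall all-pairs shortest-path computation. For each intermediate vertex k = 0, 1, …, 3, update dist[i][j] ← min(dist[i][j], dist[i][k] + dist[k][j]). The final matrix gives, for each (i, j), the minimum total weight of any directed path from i to j (possibly empty when i = j).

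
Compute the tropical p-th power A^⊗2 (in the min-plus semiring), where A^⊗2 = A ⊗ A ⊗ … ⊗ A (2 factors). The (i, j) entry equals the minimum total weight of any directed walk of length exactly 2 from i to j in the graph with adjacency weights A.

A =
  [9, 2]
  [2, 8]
A^⊗2 =
  [4, 10]
  [10, 4]

Each entry (A^⊗2)_ij equals the minimum over all length-2 walks i = v_0 → v_1 → … → v_2 = j of Σ_t A[v_t][v_{t+1}]. For example, for (i, j) = (0, 1) we minimise over 2 possible intermediate vertex sequences; the minimum is 10, attained along the walk 0 → 1 → 1.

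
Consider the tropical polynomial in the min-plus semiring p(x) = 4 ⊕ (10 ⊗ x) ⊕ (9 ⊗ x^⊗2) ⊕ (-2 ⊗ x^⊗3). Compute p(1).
p(1) = 1

A tropical monomial a ⊗ x^⊗i evaluates to a + i · x. Evaluating each term at x = 1:
  Term 0 contributes 4 + 0 · 1 = 4
  Term 1 contributes 10 + 1 · 1 = 11
  Term 2 contributes 9 + 2 · 1 = 11
  Term 3 contributes -2 + 3 · 1 = 1
p(1) = ⊕ of these = min[4, 11, 11, 1] = 1.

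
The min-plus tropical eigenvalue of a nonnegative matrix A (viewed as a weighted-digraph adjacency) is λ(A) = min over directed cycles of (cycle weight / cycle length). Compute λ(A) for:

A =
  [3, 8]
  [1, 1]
λ(A) = 1

Enumerate directed cycles and compute their means (weight / length). Sample:
  cycle 0 → 0: weight = 3, length = 1, mean = 3/1 ≈ 3.000
  cycle 1 → 1: weight = 1, length = 1, mean = 1/1 ≈ 1.000
  cycle 0 → 1 → 0: weight = 9, length = 2, mean = 9/2 ≈ 4.500
  cycle 1 → 0 → 1: weight = 9, length = 2, mean = 9/2 ≈ 4.500
Minimum mean = 1.000, attained e.g. along the cycle 1 → 1 with weight 1 and length 1. So λ(A) = 1/1 = 1.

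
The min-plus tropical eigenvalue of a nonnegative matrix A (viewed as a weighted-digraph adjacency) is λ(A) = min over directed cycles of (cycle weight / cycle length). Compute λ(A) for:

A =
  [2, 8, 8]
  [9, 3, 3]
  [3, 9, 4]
λ(A) = 2

Enumerate directed cycles and compute their means (weight / length). Sample:
  cycle 0 → 0: weight = 2, length = 1, mean = 2/1 ≈ 2.000
  cycle 1 → 1: weight = 3, length = 1, mean = 3/1 ≈ 3.000
  cycle 2 → 2: weight = 4, length = 1, mean = 4/1 ≈ 4.000
  cycle 0 → 1 → 0: weight = 17, length = 2, mean = 17/2 ≈ 8.500
  cycle 0 → 2 → 0: weight = 11, length = 2, mean = 11/2 ≈ 5.500
  cycle 1 → 0 → 1: weight = 17, length = 2, mean = 17/2 ≈ 8.500
Minimum mean = 2.000, attained e.g. along the cycle 0 → 0 with weight 2 and length 1. So λ(A) = 2/1 = 2.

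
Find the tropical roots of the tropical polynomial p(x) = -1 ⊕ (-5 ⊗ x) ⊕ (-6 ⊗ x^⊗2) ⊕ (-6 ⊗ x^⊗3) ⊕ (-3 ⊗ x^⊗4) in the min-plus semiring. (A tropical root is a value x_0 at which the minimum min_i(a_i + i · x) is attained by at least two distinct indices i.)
Roots: {-3, 0, 1, 4}

Each tropical root is a break point of the lower envelope of the lines y = a_i + i · x (there are 5 lines, with slopes 0, 1, ..., 4). Only the lines that attain the minimum somewhere contribute to roots; other lines are dominated. Here the surviving (envelope) indices are i = 4, i = 3, i = 2, i = 1, i = 0.
Intersections between consecutive envelope lines give the roots: for adjacent envelope indices i < j the intersection is x = (a_i − a_j) / (j − i). Reading off the sorted break points: {-3, 0, 1, 4}.
Verification: at each break x_0, at least two indices attain the minimum of min_i(a_i + i · x_0).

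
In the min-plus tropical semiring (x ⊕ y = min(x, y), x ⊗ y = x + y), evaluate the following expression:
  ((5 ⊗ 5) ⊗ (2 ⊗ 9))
((5 ⊗ 5) ⊗ (2 ⊗ 9)) = 21

Expand innermost to outermost. Recall ⊕ takes the minimum of its arguments and ⊗ takes their sum. Working out the expression ((5 ⊗ 5) ⊗ (2 ⊗ 9)) gives 21.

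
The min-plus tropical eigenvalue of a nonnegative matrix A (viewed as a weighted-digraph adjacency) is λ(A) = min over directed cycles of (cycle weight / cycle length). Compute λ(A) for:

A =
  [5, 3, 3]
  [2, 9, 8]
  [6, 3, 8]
λ(A) = 5/2

Enumerate directed cycles and compute their means (weight / length). Sample:
  cycle 0 → 0: weight = 5, length = 1, mean = 5/1 ≈ 5.000
  cycle 1 → 1: weight = 9, length = 1, mean = 9/1 ≈ 9.000
  cycle 2 → 2: weight = 8, length = 1, mean = 8/1 ≈ 8.000
  cycle 0 → 1 → 0: weight = 5, length = 2, mean = 5/2 ≈ 2.500
  cycle 0 → 2 → 0: weight = 9, length = 2, mean = 9/2 ≈ 4.500
  cycle 1 → 0 → 1: weight = 5, length = 2, mean = 5/2 ≈ 2.500
Minimum mean = 2.500, attained e.g. along the cycle 0 → 1 → 0 with weight 5 and length 2. So λ(A) = 5/2 = 5/2.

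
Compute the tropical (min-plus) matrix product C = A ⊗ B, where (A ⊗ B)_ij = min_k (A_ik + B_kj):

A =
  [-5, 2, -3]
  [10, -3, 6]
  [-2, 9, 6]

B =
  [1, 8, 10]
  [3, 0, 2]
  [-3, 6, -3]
A ⊗ B =
  [-6, 2, -6]
  [0, -3, -1]
  [-1, 6, 3]

Apply the min-plus product entry-by-entry:
  C[0][0] = min over k of (A[0][0] + B[0][0] = -5 + 1 = -4, A[0][1] + B[1][0] = 2 + 3 = 5, A[0][2] + B[2][0] = -3 + -3 = -6) = -6 (attained at k = 2)
  C[0][1] = min over k of (A[0][0] + B[0][1] = -5 + 8 = 3, A[0][1] + B[1][1] = 2 + 0 = 2, A[0][2] + B[2][1] = -3 + 6 = 3) = 2 (attained at k = 1)
  C[0][2] = min over k of (A[0][0] + B[0][2] = -5 + 10 = 5, A[0][1] + B[1][2] = 2 + 2 = 4, A[0][2] + B[2][2] = -3 + -3 = -6) = -6 (attained at k = 2)
  C[1][0] = min over k of (A[1][0] + B[0][0] = 10 + 1 = 11, A[1][1] + B[1][0] = -3 + 3 = 0, A[1][2] + B[2][0] = 6 + -3 = 3) = 0 (attained at k = 1)
  C[1][1] = min over k of (A[1][0] + B[0][1] = 10 + 8 = 18, A[1][1] + B[1][1] = -3 + 0 = -3, A[1][2] + B[2][1] = 6 + 6 = 12) = -3 (attained at k = 1)
  C[1][2] = min over k of (A[1][0] + B[0][2] = 10 + 10 = 20, A[1][1] + B[1][2] = -3 + 2 = -1, A[1][2] + B[2][2] = 6 + -3 = 3) = -1 (attained at k = 1)
  C[2][0] = min over k of (A[2][0] + B[0][0] = -2 + 1 = -1, A[2][1] + B[1][0] = 9 + 3 = 12, A[2][2] + B[2][0] = 6 + -3 = 3) = -1 (attained at k = 0)
  C[2][1] = min over k of (A[2][0] + B[0][1] = -2 + 8 = 6, A[2][1] + B[1][1] = 9 + 0 = 9, A[2][2] + B[2][1] = 6 + 6 = 12) = 6 (attained at k = 0)
  C[2][2] = min over k of (A[2][0] + B[0][2] = -2 + 10 = 8, A[2][1] + B[1][2] = 9 + 2 = 11, A[2][2] + B[2][2] = 6 + -3 = 3) = 3 (attained at k = 2)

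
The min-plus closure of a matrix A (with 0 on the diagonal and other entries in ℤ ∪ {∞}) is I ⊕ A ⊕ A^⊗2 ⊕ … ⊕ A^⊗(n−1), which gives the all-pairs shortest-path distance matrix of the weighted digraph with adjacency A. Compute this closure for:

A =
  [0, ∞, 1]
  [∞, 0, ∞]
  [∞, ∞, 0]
Closure =
  [0, ∞, 1]
  [∞, 0, ∞]
  [∞, ∞, 0]

This is the Floyd-Warshall all-pairs shortest-path computation. For each intermediate vertex k = 0, 1, …, 2, update dist[i][j] ← min(dist[i][j], dist[i][k] + dist[k][j]). The final matrix gives, for each (i, j), the minimum total weight of any directed path from i to j (possibly empty when i = j).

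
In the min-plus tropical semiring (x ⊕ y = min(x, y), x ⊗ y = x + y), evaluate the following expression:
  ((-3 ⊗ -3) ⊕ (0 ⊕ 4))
((-3 ⊗ -3) ⊕ (0 ⊕ 4)) = -6

Expand innermost to outermost. Recall ⊕ takes the minimum of its arguments and ⊗ takes their sum. Working out the expression ((-3 ⊗ -3) ⊕ (0 ⊕ 4)) gives -6.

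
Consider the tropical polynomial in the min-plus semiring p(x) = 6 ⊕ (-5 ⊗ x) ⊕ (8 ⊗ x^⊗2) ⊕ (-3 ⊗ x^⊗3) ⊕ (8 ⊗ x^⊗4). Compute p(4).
p(4) = -1

A tropical monomial a ⊗ x^⊗i evaluates to a + i · x. Evaluating each term at x = 4:
  Term 0 contributes 6 + 0 · 4 = 6
  Term 1 contributes -5 + 1 · 4 = -1
  Term 2 contributes 8 + 2 · 4 = 16
  Term 3 contributes -3 + 3 · 4 = 9
  Term 4 contributes 8 + 4 · 4 = 24
p(4) = ⊕ of these = min[6, -1, 16, 9, 24] = -1.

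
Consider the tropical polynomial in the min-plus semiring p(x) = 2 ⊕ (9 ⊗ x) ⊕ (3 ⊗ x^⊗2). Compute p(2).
p(2) = 2

A tropical monomial a ⊗ x^⊗i evaluates to a + i · x. Evaluating each term at x = 2:
  Term 0 contributes 2 + 0 · 2 = 2
  Term 1 contributes 9 + 1 · 2 = 11
  Term 2 contributes 3 + 2 · 2 = 7
p(2) = ⊕ of these = min[2, 11, 7] = 2.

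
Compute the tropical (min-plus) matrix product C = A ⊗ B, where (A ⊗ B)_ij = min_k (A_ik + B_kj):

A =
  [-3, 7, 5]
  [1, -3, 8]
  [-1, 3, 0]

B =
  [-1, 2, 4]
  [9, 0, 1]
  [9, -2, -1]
A ⊗ B =
  [-4, -1, 1]
  [0, -3, -2]
  [-2, -2, -1]

Apply the min-plus product entry-by-entry:
  C[0][0] = min over k of (A[0][0] + B[0][0] = -3 + -1 = -4, A[0][1] + B[1][0] = 7 + 9 = 16, A[0][2] + B[2][0] = 5 + 9 = 14) = -4 (attained at k = 0)
  C[0][1] = min over k of (A[0][0] + B[0][1] = -3 + 2 = -1, A[0][1] + B[1][1] = 7 + 0 = 7, A[0][2] + B[2][1] = 5 + -2 = 3) = -1 (attained at k = 0)
  C[0][2] = min over k of (A[0][0] + B[0][2] = -3 + 4 = 1, A[0][1] + B[1][2] = 7 + 1 = 8, A[0][2] + B[2][2] = 5 + -1 = 4) = 1 (attained at k = 0)
  C[1][0] = min over k of (A[1][0] + B[0][0] = 1 + -1 = 0, A[1][1] + B[1][0] = -3 + 9 = 6, A[1][2] + B[2][0] = 8 + 9 = 17) = 0 (attained at k = 0)
  C[1][1] = min over k of (A[1][0] + B[0][1] = 1 + 2 = 3, A[1][1] + B[1][1] = -3 + 0 = -3, A[1][2] + B[2][1] = 8 + -2 = 6) = -3 (attained at k = 1)
  C[1][2] = min over k of (A[1][0] + B[0][2] = 1 + 4 = 5, A[1][1] + B[1][2] = -3 + 1 = -2, A[1][2] + B[2][2] = 8 + -1 = 7) = -2 (attained at k = 1)
  C[2][0] = min over k of (A[2][0] + B[0][0] = -1 + -1 = -2, A[2][1] + B[1][0] = 3 + 9 = 12, A[2][2] + B[2][0] = 0 + 9 = 9) = -2 (attained at k = 0)
  C[2][1] = min over k of (A[2][0] + B[0][1] = -1 + 2 = 1, A[2][1] + B[1][1] = 3 + 0 = 3, A[2][2] + B[2][1] = 0 + -2 = -2) = -2 (attained at k = 2)
  C[2][2] = min over k of (A[2][0] + B[0][2] = -1 + 4 = 3, A[2][1] + B[1][2] = 3 + 1 = 4, A[2][2] + B[2][2] = 0 + -1 = -1) = -1 (attained at k = 2)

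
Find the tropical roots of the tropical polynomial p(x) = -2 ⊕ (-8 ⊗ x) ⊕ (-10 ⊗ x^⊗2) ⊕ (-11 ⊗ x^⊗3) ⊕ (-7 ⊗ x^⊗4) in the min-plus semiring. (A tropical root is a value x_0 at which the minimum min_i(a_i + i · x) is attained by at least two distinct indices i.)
Roots: {-4, 1, 2, 6}

Each tropical root is a break point of the lower envelope of the lines y = a_i + i · x (there are 5 lines, with slopes 0, 1, ..., 4). Only the lines that attain the minimum somewhere contribute to roots; other lines are dominated. Here the surviving (envelope) indices are i = 4, i = 3, i = 2, i = 1, i = 0.
Intersections between consecutive envelope lines give the roots: for adjacent envelope indices i < j the intersection is x = (a_i − a_j) / (j − i). Reading off the sorted break points: {-4, 1, 2, 6}.
Verification: at each break x_0, at least two indices attain the minimum of min_i(a_i + i · x_0).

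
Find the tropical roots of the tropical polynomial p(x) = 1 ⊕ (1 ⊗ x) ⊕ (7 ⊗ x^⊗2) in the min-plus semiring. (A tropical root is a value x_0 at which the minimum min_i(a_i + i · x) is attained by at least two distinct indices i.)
Roots: {-6, 0}

Each tropical root is a break point of the lower envelope of the lines y = a_i + i · x (there are 3 lines, with slopes 0, 1, ..., 2). Only the lines that attain the minimum somewhere contribute to roots; other lines are dominated. Here the surviving (envelope) indices are i = 2, i = 1, i = 0.
Intersections between consecutive envelope lines give the roots: for adjacent envelope indices i < j the intersection is x = (a_i − a_j) / (j − i). Reading off the sorted break points: {-6, 0}.
Verification: at each break x_0, at least two indices attain the minimum of min_i(a_i + i · x_0).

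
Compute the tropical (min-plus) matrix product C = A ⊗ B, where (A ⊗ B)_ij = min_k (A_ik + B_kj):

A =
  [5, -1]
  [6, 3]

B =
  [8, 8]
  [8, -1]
A ⊗ B =
  [7, -2]
  [11, 2]

Apply the min-plus product entry-by-entry:
  C[0][0] = min over k of (A[0][0] + B[0][0] = 5 + 8 = 13, A[0][1] + B[1][0] = -1 + 8 = 7) = 7 (attained at k = 1)
  C[0][1] = min over k of (A[0][0] + B[0][1] = 5 + 8 = 13, A[0][1] + B[1][1] = -1 + -1 = -2) = -2 (attained at k = 1)
  C[1][0] = min over k of (A[1][0] + B[0][0] = 6 + 8 = 14, A[1][1] + B[1][0] = 3 + 8 = 11) = 11 (attained at k = 1)
  C[1][1] = min over k of (A[1][0] + B[0][1] = 6 + 8 = 14, A[1][1] + B[1][1] = 3 + -1 = 2) = 2 (attained at k = 1)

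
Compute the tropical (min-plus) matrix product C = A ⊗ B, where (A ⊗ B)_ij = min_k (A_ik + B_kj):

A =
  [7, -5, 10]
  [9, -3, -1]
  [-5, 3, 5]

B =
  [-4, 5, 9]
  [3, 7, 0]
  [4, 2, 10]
A ⊗ B =
  [-2, 2, -5]
  [0, 1, -3]
  [-9, 0, 3]

Apply the min-plus product entry-by-entry:
  C[0][0] = min over k of (A[0][0] + B[0][0] = 7 + -4 = 3, A[0][1] + B[1][0] = -5 + 3 = -2, A[0][2] + B[2][0] = 10 + 4 = 14) = -2 (attained at k = 1)
  C[0][1] = min over k of (A[0][0] + B[0][1] = 7 + 5 = 12, A[0][1] + B[1][1] = -5 + 7 = 2, A[0][2] + B[2][1] = 10 + 2 = 12) = 2 (attained at k = 1)
  C[0][2] = min over k of (A[0][0] + B[0][2] = 7 + 9 = 16, A[0][1] + B[1][2] = -5 + 0 = -5, A[0][2] + B[2][2] = 10 + 10 = 20) = -5 (attained at k = 1)
  C[1][0] = min over k of (A[1][0] + B[0][0] = 9 + -4 = 5, A[1][1] + B[1][0] = -3 + 3 = 0, A[1][2] + B[2][0] = -1 + 4 = 3) = 0 (attained at k = 1)
  C[1][1] = min over k of (A[1][0] + B[0][1] = 9 + 5 = 14, A[1][1] + B[1][1] = -3 + 7 = 4, A[1][2] + B[2][1] = -1 + 2 = 1) = 1 (attained at k = 2)
  C[1][2] = min over k of (A[1][0] + B[0][2] = 9 + 9 = 18, A[1][1] + B[1][2] = -3 + 0 = -3, A[1][2] + B[2][2] = -1 + 10 = 9) = -3 (attained at k = 1)
  C[2][0] = min over k of (A[2][0] + B[0][0] = -5 + -4 = -9, A[2][1] + B[1][0] = 3 + 3 = 6, A[2][2] + B[2][0] = 5 + 4 = 9) = -9 (attained at k = 0)
  C[2][1] = min over k of (A[2][0] + B[0][1] = -5 + 5 = 0, A[2][1] + B[1][1] = 3 + 7 = 10, A[2][2] + B[2][1] = 5 + 2 = 7) = 0 (attained at k = 0)
  C[2][2] = min over k of (A[2][0] + B[0][2] = -5 + 9 = 4, A[2][1] + B[1][2] = 3 + 0 = 3, A[2][2] + B[2][2] = 5 + 10 = 15) = 3 (attained at k = 1)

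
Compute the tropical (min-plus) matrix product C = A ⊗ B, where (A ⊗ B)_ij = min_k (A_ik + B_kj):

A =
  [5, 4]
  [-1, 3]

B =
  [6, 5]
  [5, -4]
A ⊗ B =
  [9, 0]
  [5, -1]

Apply the min-plus product entry-by-entry:
  C[0][0] = min over k of (A[0][0] + B[0][0] = 5 + 6 = 11, A[0][1] + B[1][0] = 4 + 5 = 9) = 9 (attained at k = 1)
  C[0][1] = min over k of (A[0][0] + B[0][1] = 5 + 5 = 10, A[0][1] + B[1][1] = 4 + -4 = 0) = 0 (attained at k = 1)
  C[1][0] = min over k of (A[1][0] + B[0][0] = -1 + 6 = 5, A[1][1] + B[1][0] = 3 + 5 = 8) = 5 (attained at k = 0)
  C[1][1] = min over k of (A[1][0] + B[0][1] = -1 + 5 = 4, A[1][1] + B[1][1] = 3 + -4 = -1) = -1 (attained at k = 1)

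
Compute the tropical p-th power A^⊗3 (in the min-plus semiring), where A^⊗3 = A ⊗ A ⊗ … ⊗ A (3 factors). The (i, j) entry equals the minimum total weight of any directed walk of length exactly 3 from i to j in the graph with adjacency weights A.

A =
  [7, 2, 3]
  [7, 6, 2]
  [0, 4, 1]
A^⊗3 =
  [4, 5, 5]
  [3, 4, 4]
  [2, 3, 3]

Each entry (A^⊗3)_ij equals the minimum over all length-3 walks i = v_0 → v_1 → … → v_3 = j of Σ_t A[v_t][v_{t+1}]. For example, for (i, j) = (0, 2) we minimise over 9 possible intermediate vertex sequences; the minimum is 5, attained along the walk 0 → 1 → 2 → 2.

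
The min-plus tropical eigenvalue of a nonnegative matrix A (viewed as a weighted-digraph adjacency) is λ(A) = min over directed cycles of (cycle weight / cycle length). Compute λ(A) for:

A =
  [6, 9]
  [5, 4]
λ(A) = 4

Enumerate directed cycles and compute their means (weight / length). Sample:
  cycle 0 → 0: weight = 6, length = 1, mean = 6/1 ≈ 6.000
  cycle 1 → 1: weight = 4, length = 1, mean = 4/1 ≈ 4.000
  cycle 0 → 1 → 0: weight = 14, length = 2, mean = 14/2 ≈ 7.000
  cycle 1 → 0 → 1: weight = 14, length = 2, mean = 14/2 ≈ 7.000
Minimum mean = 4.000, attained e.g. along the cycle 1 → 1 with weight 4 and length 1. So λ(A) = 4/1 = 4.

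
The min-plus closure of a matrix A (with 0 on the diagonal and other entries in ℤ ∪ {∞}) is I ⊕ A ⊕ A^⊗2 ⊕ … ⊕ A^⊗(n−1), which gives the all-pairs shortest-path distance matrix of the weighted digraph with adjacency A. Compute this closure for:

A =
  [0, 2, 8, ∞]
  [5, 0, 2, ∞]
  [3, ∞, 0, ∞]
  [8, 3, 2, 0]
Closure =
  [0, 2, 4, ∞]
  [5, 0, 2, ∞]
  [3, 5, 0, ∞]
  [5, 3, 2, 0]

This is the Floyd-Warshall all-pairs shortest-path computation. For each intermediate vertex k = 0, 1, …, 3, update dist[i][j] ← min(dist[i][j], dist[i][k] + dist[k][j]). The final matrix gives, for each (i, j), the minimum total weight of any directed path from i to j (possibly empty when i = j).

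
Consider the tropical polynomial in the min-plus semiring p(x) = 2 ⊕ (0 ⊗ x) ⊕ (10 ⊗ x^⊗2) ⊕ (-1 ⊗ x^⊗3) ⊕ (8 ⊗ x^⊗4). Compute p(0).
p(0) = -1

A tropical monomial a ⊗ x^⊗i evaluates to a + i · x. Evaluating each term at x = 0:
  Term 0 contributes 2 + 0 · 0 = 2
  Term 1 contributes 0 + 1 · 0 = 0
  Term 2 contributes 10 + 2 · 0 = 10
  Term 3 contributes -1 + 3 · 0 = -1
  Term 4 contributes 8 + 4 · 0 = 8
p(0) = ⊕ of these = min[2, 0, 10, -1, 8] = -1.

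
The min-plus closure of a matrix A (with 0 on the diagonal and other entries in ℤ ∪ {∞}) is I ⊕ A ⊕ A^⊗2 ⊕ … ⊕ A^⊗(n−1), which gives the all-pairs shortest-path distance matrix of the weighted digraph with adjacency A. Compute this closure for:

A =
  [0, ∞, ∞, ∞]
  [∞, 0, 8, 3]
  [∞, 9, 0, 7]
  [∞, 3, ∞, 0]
Closure =
  [0, ∞, ∞, ∞]
  [∞, 0, 8, 3]
  [∞, 9, 0, 7]
  [∞, 3, 11, 0]

This is the Floyd-Warshall all-pairs shortest-path computation. For each intermediate vertex k = 0, 1, …, 3, update dist[i][j] ← min(dist[i][j], dist[i][k] + dist[k][j]). The final matrix gives, for each (i, j), the minimum total weight of any directed path from i to j (possibly empty when i = j).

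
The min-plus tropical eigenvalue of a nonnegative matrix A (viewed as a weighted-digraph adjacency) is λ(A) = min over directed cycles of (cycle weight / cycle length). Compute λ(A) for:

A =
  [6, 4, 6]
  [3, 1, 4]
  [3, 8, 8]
λ(A) = 1

Enumerate directed cycles and compute their means (weight / length). Sample:
  cycle 0 → 0: weight = 6, length = 1, mean = 6/1 ≈ 6.000
  cycle 1 → 1: weight = 1, length = 1, mean = 1/1 ≈ 1.000
  cycle 2 → 2: weight = 8, length = 1, mean = 8/1 ≈ 8.000
  cycle 0 → 1 → 0: weight = 7, length = 2, mean = 7/2 ≈ 3.500
  cycle 0 → 2 → 0: weight = 9, length = 2, mean = 9/2 ≈ 4.500
  cycle 1 → 0 → 1: weight = 7, length = 2, mean = 7/2 ≈ 3.500
Minimum mean = 1.000, attained e.g. along the cycle 1 → 1 with weight 1 and length 1. So λ(A) = 1/1 = 1.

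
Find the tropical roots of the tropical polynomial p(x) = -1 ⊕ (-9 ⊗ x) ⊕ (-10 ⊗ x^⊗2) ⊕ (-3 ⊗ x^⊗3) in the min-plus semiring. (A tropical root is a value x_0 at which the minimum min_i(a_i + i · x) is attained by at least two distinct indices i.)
Roots: {-7, 1, 8}

Each tropical root is a break point of the lower envelope of the lines y = a_i + i · x (there are 4 lines, with slopes 0, 1, ..., 3). Only the lines that attain the minimum somewhere contribute to roots; other lines are dominated. Here the surviving (envelope) indices are i = 3, i = 2, i = 1, i = 0.
Intersections between consecutive envelope lines give the roots: for adjacent envelope indices i < j the intersection is x = (a_i − a_j) / (j − i). Reading off the sorted break points: {-7, 1, 8}.
Verification: at each break x_0, at least two indices attain the minimum of min_i(a_i + i · x_0).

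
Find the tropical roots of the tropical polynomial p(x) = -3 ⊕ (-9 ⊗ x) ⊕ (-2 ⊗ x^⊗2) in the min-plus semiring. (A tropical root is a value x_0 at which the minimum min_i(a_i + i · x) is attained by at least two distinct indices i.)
Roots: {-7, 6}

Each tropical root is a break point of the lower envelope of the lines y = a_i + i · x (there are 3 lines, with slopes 0, 1, ..., 2). Only the lines that attain the minimum somewhere contribute to roots; other lines are dominated. Here the surviving (envelope) indices are i = 2, i = 1, i = 0.
Intersections between consecutive envelope lines give the roots: for adjacent envelope indices i < j the intersection is x = (a_i − a_j) / (j − i). Reading off the sorted break points: {-7, 6}.
Verification: at each break x_0, at least two indices attain the minimum of min_i(a_i + i · x_0).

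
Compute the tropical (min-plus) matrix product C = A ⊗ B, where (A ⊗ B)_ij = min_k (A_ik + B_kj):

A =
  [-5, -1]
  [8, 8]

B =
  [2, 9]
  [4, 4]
A ⊗ B =
  [-3, 3]
  [10, 12]

Apply the min-plus product entry-by-entry:
  C[0][0] = min over k of (A[0][0] + B[0][0] = -5 + 2 = -3, A[0][1] + B[1][0] = -1 + 4 = 3) = -3 (attained at k = 0)
  C[0][1] = min over k of (A[0][0] + B[0][1] = -5 + 9 = 4, A[0][1] + B[1][1] = -1 + 4 = 3) = 3 (attained at k = 1)
  C[1][0] = min over k of (A[1][0] + B[0][0] = 8 + 2 = 10, A[1][1] + B[1][0] = 8 + 4 = 12) = 10 (attained at k = 0)
  C[1][1] = min over k of (A[1][0] + B[0][1] = 8 + 9 = 17, A[1][1] + B[1][1] = 8 + 4 = 12) = 12 (attained at k = 1)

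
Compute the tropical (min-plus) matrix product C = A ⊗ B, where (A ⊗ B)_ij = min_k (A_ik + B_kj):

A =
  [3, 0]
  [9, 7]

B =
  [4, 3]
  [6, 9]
A ⊗ B =
  [6, 6]
  [13, 12]

Apply the min-plus product entry-by-entry:
  C[0][0] = min over k of (A[0][0] + B[0][0] = 3 + 4 = 7, A[0][1] + B[1][0] = 0 + 6 = 6) = 6 (attained at k = 1)
  C[0][1] = min over k of (A[0][0] + B[0][1] = 3 + 3 = 6, A[0][1] + B[1][1] = 0 + 9 = 9) = 6 (attained at k = 0)
  C[1][0] = min over k of (A[1][0] + B[0][0] = 9 + 4 = 13, A[1][1] + B[1][0] = 7 + 6 = 13) = 13 (attained at k = 0)
  C[1][1] = min over k of (A[1][0] + B[0][1] = 9 + 3 = 12, A[1][1] + B[1][1] = 7 + 9 = 16) = 12 (attained at k = 0)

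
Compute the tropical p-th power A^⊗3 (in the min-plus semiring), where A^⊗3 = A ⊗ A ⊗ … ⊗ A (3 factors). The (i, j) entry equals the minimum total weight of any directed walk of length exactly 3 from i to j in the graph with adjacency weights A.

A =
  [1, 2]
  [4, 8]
A^⊗3 =
  [3, 4]
  [6, 7]

Each entry (A^⊗3)_ij equals the minimum over all length-3 walks i = v_0 → v_1 → … → v_3 = j of Σ_t A[v_t][v_{t+1}]. For example, for (i, j) = (0, 1) we minimise over 4 possible intermediate vertex sequences; the minimum is 4, attained along the walk 0 → 0 → 0 → 1.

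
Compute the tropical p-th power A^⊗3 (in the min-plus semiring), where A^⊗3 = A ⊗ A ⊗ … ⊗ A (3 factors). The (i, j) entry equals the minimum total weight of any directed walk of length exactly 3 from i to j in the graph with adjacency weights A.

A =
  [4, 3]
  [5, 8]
A^⊗3 =
  [12, 11]
  [13, 12]

Each entry (A^⊗3)_ij equals the minimum over all length-3 walks i = v_0 → v_1 → … → v_3 = j of Σ_t A[v_t][v_{t+1}]. For example, for (i, j) = (0, 1) we minimise over 4 possible intermediate vertex sequences; the minimum is 11, attained along the walk 0 → 0 → 0 → 1.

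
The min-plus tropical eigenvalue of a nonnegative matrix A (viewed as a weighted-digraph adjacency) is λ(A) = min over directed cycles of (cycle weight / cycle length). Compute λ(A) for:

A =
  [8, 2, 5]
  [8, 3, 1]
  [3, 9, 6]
λ(A) = 2

Enumerate directed cycles and compute their means (weight / length). Sample:
  cycle 0 → 0: weight = 8, length = 1, mean = 8/1 ≈ 8.000
  cycle 1 → 1: weight = 3, length = 1, mean = 3/1 ≈ 3.000
  cycle 2 → 2: weight = 6, length = 1, mean = 6/1 ≈ 6.000
  cycle 0 → 1 → 0: weight = 10, length = 2, mean = 10/2 ≈ 5.000
  cycle 0 → 2 → 0: weight = 8, length = 2, mean = 8/2 ≈ 4.000
  cycle 1 → 0 → 1: weight = 10, length = 2, mean = 10/2 ≈ 5.000
Minimum mean = 2.000, attained e.g. along the cycle 0 → 1 → 2 → 0 with weight 6 and length 3. So λ(A) = 6/3 = 2.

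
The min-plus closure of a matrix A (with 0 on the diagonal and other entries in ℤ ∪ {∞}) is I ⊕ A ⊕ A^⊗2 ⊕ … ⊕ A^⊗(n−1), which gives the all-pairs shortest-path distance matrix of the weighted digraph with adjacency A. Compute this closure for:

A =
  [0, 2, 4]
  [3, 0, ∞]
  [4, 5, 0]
Closure =
  [0, 2, 4]
  [3, 0, 7]
  [4, 5, 0]

This is the Floyd-Warshall all-pairs shortest-path computation. For each intermediate vertex k = 0, 1, …, 2, update dist[i][j] ← min(dist[i][j], dist[i][k] + dist[k][j]). The final matrix gives, for each (i, j), the minimum total weight of any directed path from i to j (possibly empty when i = j).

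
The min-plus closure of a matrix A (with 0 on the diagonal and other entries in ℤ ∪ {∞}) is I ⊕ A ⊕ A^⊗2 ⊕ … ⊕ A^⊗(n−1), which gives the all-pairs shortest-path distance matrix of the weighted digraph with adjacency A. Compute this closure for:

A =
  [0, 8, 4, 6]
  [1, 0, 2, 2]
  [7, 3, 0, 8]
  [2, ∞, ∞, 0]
Closure =
  [0, 7, 4, 6]
  [1, 0, 2, 2]
  [4, 3, 0, 5]
  [2, 9, 6, 0]

This is the Floyd-Warshall all-pairs shortest-path computation. For each intermediate vertex k = 0, 1, …, 3, update dist[i][j] ← min(dist[i][j], dist[i][k] + dist[k][j]). The final matrix gives, for each (i, j), the minimum total weight of any directed path from i to j (possibly empty when i = j).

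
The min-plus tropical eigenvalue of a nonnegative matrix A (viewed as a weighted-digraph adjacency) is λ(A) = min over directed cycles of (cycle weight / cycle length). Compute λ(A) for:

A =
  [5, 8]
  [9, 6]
λ(A) = 5

Enumerate directed cycles and compute their means (weight / length). Sample:
  cycle 0 → 0: weight = 5, length = 1, mean = 5/1 ≈ 5.000
  cycle 1 → 1: weight = 6, length = 1, mean = 6/1 ≈ 6.000
  cycle 0 → 1 → 0: weight = 17, length = 2, mean = 17/2 ≈ 8.500
  cycle 1 → 0 → 1: weight = 17, length = 2, mean = 17/2 ≈ 8.500
Minimum mean = 5.000, attained e.g. along the cycle 0 → 0 with weight 5 and length 1. So λ(A) = 5/1 = 5.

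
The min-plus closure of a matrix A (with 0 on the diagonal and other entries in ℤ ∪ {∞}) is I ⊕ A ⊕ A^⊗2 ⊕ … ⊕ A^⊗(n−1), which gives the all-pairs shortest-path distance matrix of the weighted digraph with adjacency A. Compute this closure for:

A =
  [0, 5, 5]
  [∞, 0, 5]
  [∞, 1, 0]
Closure =
  [0, 5, 5]
  [∞, 0, 5]
  [∞, 1, 0]

This is the Floyd-Warshall all-pairs shortest-path computation. For each intermediate vertex k = 0, 1, …, 2, update dist[i][j] ← min(dist[i][j], dist[i][k] + dist[k][j]). The final matrix gives, for each (i, j), the minimum total weight of any directed path from i to j (possibly empty when i = j).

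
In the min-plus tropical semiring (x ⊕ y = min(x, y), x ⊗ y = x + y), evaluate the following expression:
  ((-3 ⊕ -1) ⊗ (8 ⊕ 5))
((-3 ⊕ -1) ⊗ (8 ⊕ 5)) = 2

Expand innermost to outermost. Recall ⊕ takes the minimum of its arguments and ⊗ takes their sum. Working out the expression ((-3 ⊕ -1) ⊗ (8 ⊕ 5)) gives 2.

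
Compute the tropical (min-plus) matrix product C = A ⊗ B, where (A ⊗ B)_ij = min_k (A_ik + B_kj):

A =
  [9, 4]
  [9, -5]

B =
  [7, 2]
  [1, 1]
A ⊗ B =
  [5, 5]
  [-4, -4]

Apply the min-plus product entry-by-entry:
  C[0][0] = min over k of (A[0][0] + B[0][0] = 9 + 7 = 16, A[0][1] + B[1][0] = 4 + 1 = 5) = 5 (attained at k = 1)
  C[0][1] = min over k of (A[0][0] + B[0][1] = 9 + 2 = 11, A[0][1] + B[1][1] = 4 + 1 = 5) = 5 (attained at k = 1)
  C[1][0] = min over k of (A[1][0] + B[0][0] = 9 + 7 = 16, A[1][1] + B[1][0] = -5 + 1 = -4) = -4 (attained at k = 1)
  C[1][1] = min over k of (A[1][0] + B[0][1] = 9 + 2 = 11, A[1][1] + B[1][1] = -5 + 1 = -4) = -4 (attained at k = 1)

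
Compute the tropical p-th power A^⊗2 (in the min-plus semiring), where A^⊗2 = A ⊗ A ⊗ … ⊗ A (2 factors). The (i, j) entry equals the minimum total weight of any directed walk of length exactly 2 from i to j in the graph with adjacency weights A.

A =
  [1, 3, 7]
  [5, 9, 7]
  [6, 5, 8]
A^⊗2 =
  [2, 4, 8]
  [6, 8, 12]
  [7, 9, 12]

Each entry (A^⊗2)_ij equals the minimum over all length-2 walks i = v_0 → v_1 → … → v_2 = j of Σ_t A[v_t][v_{t+1}]. For example, for (i, j) = (0, 2) we minimise over 3 possible intermediate vertex sequences; the minimum is 8, attained along the walk 0 → 0 → 2.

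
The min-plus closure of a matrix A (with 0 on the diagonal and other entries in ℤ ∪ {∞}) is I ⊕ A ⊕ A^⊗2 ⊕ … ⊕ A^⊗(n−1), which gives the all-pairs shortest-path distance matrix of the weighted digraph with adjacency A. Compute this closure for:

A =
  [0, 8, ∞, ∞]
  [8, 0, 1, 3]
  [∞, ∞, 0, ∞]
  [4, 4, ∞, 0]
Closure =
  [0, 8, 9, 11]
  [7, 0, 1, 3]
  [∞, ∞, 0, ∞]
  [4, 4, 5, 0]

This is the Floyd-Warshall all-pairs shortest-path computation. For each intermediate vertex k = 0, 1, …, 3, update dist[i][j] ← min(dist[i][j], dist[i][k] + dist[k][j]). The final matrix gives, for each (i, j), the minimum total weight of any directed path from i to j (possibly empty when i = j).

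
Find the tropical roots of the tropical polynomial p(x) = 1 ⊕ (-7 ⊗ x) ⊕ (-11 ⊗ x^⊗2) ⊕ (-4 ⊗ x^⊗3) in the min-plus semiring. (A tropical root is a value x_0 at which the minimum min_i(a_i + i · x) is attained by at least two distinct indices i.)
Roots: {-7, 4, 8}

Each tropical root is a break point of the lower envelope of the lines y = a_i + i · x (there are 4 lines, with slopes 0, 1, ..., 3). Only the lines that attain the minimum somewhere contribute to roots; other lines are dominated. Here the surviving (envelope) indices are i = 3, i = 2, i = 1, i = 0.
Intersections between consecutive envelope lines give the roots: for adjacent envelope indices i < j the intersection is x = (a_i − a_j) / (j − i). Reading off the sorted break points: {-7, 4, 8}.
Verification: at each break x_0, at least two indices attain the minimum of min_i(a_i + i · x_0).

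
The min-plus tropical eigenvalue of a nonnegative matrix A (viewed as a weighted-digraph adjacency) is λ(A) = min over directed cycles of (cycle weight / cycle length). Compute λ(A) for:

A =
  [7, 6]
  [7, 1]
λ(A) = 1

Enumerate directed cycles and compute their means (weight / length). Sample:
  cycle 0 → 0: weight = 7, length = 1, mean = 7/1 ≈ 7.000
  cycle 1 → 1: weight = 1, length = 1, mean = 1/1 ≈ 1.000
  cycle 0 → 1 → 0: weight = 13, length = 2, mean = 13/2 ≈ 6.500
  cycle 1 → 0 → 1: weight = 13, length = 2, mean = 13/2 ≈ 6.500
Minimum mean = 1.000, attained e.g. along the cycle 1 → 1 with weight 1 and length 1. So λ(A) = 1/1 = 1.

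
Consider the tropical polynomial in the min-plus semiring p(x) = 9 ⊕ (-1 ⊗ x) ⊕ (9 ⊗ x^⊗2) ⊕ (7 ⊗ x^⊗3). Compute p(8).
p(8) = 7

A tropical monomial a ⊗ x^⊗i evaluates to a + i · x. Evaluating each term at x = 8:
  Term 0 contributes 9 + 0 · 8 = 9
  Term 1 contributes -1 + 1 · 8 = 7
  Term 2 contributes 9 + 2 · 8 = 25
  Term 3 contributes 7 + 3 · 8 = 31
p(8) = ⊕ of these = min[9, 7, 25, 31] = 7.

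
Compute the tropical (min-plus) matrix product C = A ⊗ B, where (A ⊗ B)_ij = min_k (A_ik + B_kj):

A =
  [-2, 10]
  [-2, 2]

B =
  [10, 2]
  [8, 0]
A ⊗ B =
  [8, 0]
  [8, 0]

Apply the min-plus product entry-by-entry:
  C[0][0] = min over k of (A[0][0] + B[0][0] = -2 + 10 = 8, A[0][1] + B[1][0] = 10 + 8 = 18) = 8 (attained at k = 0)
  C[0][1] = min over k of (A[0][0] + B[0][1] = -2 + 2 = 0, A[0][1] + B[1][1] = 10 + 0 = 10) = 0 (attained at k = 0)
  C[1][0] = min over k of (A[1][0] + B[0][0] = -2 + 10 = 8, A[1][1] + B[1][0] = 2 + 8 = 10) = 8 (attained at k = 0)
  C[1][1] = min over k of (A[1][0] + B[0][1] = -2 + 2 = 0, A[1][1] + B[1][1] = 2 + 0 = 2) = 0 (attained at k = 0)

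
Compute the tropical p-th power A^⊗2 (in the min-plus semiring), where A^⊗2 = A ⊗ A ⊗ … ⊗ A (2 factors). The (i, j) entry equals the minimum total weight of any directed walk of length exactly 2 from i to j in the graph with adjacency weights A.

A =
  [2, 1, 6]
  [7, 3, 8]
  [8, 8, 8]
A^⊗2 =
  [4, 3, 8]
  [9, 6, 11]
  [10, 9, 14]

Each entry (A^⊗2)_ij equals the minimum over all length-2 walks i = v_0 → v_1 → … → v_2 = j of Σ_t A[v_t][v_{t+1}]. For example, for (i, j) = (0, 2) we minimise over 3 possible intermediate vertex sequences; the minimum is 8, attained along the walk 0 → 0 → 2.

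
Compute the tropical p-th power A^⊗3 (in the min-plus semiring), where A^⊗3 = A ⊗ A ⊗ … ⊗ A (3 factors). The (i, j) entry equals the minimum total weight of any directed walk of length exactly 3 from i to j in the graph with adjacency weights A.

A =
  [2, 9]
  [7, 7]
A^⊗3 =
  [6, 13]
  [11, 18]

Each entry (A^⊗3)_ij equals the minimum over all length-3 walks i = v_0 → v_1 → … → v_3 = j of Σ_t A[v_t][v_{t+1}]. For example, for (i, j) = (0, 1) we minimise over 4 possible intermediate vertex sequences; the minimum is 13, attained along the walk 0 → 0 → 0 → 1.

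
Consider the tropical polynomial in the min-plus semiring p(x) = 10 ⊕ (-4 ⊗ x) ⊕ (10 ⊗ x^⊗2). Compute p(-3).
p(-3) = -7

A tropical monomial a ⊗ x^⊗i evaluates to a + i · x. Evaluating each term at x = -3:
  Term 0 contributes 10 + 0 · -3 = 10
  Term 1 contributes -4 + 1 · -3 = -7
  Term 2 contributes 10 + 2 · -3 = 4
p(-3) = ⊕ of these = min[10, -7, 4] = -7.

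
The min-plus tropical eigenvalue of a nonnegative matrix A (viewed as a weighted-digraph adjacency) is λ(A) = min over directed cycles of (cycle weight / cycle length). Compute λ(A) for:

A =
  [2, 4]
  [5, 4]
λ(A) = 2

Enumerate directed cycles and compute their means (weight / length). Sample:
  cycle 0 → 0: weight = 2, length = 1, mean = 2/1 ≈ 2.000
  cycle 1 → 1: weight = 4, length = 1, mean = 4/1 ≈ 4.000
  cycle 0 → 1 → 0: weight = 9, length = 2, mean = 9/2 ≈ 4.500
  cycle 1 → 0 → 1: weight = 9, length = 2, mean = 9/2 ≈ 4.500
Minimum mean = 2.000, attained e.g. along the cycle 0 → 0 with weight 2 and length 1. So λ(A) = 2/1 = 2.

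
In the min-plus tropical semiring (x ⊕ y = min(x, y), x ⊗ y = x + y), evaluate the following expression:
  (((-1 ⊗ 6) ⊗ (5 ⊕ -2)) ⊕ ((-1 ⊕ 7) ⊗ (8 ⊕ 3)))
(((-1 ⊗ 6) ⊗ (5 ⊕ -2)) ⊕ ((-1 ⊕ 7) ⊗ (8 ⊕ 3))) = 2

Expand innermost to outermost. Recall ⊕ takes the minimum of its arguments and ⊗ takes their sum. Working out the expression (((-1 ⊗ 6) ⊗ (5 ⊕ -2)) ⊕ ((-1 ⊕ 7) ⊗ (8 ⊕ 3))) gives 2.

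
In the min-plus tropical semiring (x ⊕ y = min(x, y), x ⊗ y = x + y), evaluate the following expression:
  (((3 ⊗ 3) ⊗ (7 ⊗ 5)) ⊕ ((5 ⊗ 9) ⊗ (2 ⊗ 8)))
(((3 ⊗ 3) ⊗ (7 ⊗ 5)) ⊕ ((5 ⊗ 9) ⊗ (2 ⊗ 8))) = 18

Expand innermost to outermost. Recall ⊕ takes the minimum of its arguments and ⊗ takes their sum. Working out the expression (((3 ⊗ 3) ⊗ (7 ⊗ 5)) ⊕ ((5 ⊗ 9) ⊗ (2 ⊗ 8))) gives 18.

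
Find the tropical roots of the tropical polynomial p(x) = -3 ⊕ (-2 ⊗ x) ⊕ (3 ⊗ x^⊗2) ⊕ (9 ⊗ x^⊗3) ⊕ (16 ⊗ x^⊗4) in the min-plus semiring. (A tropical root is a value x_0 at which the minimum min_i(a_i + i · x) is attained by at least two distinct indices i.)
Roots: {-7, -6, -5, -1}

Each tropical root is a break point of the lower envelope of the lines y = a_i + i · x (there are 5 lines, with slopes 0, 1, ..., 4). Only the lines that attain the minimum somewhere contribute to roots; other lines are dominated. Here the surviving (envelope) indices are i = 4, i = 3, i = 2, i = 1, i = 0.
Intersections between consecutive envelope lines give the roots: for adjacent envelope indices i < j the intersection is x = (a_i − a_j) / (j − i). Reading off the sorted break points: {-7, -6, -5, -1}.
Verification: at each break x_0, at least two indices attain the minimum of min_i(a_i + i · x_0).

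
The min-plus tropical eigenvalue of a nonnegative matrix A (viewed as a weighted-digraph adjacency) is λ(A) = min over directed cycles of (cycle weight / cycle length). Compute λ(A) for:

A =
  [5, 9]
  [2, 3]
λ(A) = 3

Enumerate directed cycles and compute their means (weight / length). Sample:
  cycle 0 → 0: weight = 5, length = 1, mean = 5/1 ≈ 5.000
  cycle 1 → 1: weight = 3, length = 1, mean = 3/1 ≈ 3.000
  cycle 0 → 1 → 0: weight = 11, length = 2, mean = 11/2 ≈ 5.500
  cycle 1 → 0 → 1: weight = 11, length = 2, mean = 11/2 ≈ 5.500
Minimum mean = 3.000, attained e.g. along the cycle 1 → 1 with weight 3 and length 1. So λ(A) = 3/1 = 3.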